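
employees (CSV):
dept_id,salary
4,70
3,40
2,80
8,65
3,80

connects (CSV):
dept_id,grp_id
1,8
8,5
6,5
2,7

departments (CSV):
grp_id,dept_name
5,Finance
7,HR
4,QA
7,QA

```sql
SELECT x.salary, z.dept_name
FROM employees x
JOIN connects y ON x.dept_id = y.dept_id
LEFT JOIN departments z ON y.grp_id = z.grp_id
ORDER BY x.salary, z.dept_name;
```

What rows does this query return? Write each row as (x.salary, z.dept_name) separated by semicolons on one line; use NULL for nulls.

(65, Finance); (80, HR); (80, QA)

Step 1 — x INNER JOIN y on dept_id → 2 row(s).
Then LEFT JOIN `departments z` on grp_id: each of those 2 rows is kept; rows whose y.grp_id has no match in z get NULL for z's columns.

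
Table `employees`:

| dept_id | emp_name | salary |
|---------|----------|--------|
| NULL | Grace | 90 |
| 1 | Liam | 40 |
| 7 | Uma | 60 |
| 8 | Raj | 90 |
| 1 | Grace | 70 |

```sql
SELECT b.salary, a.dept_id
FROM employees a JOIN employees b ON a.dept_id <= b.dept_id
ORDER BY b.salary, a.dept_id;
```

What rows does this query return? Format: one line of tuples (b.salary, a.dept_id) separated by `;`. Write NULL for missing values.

(40, 1); (40, 1); (60, 1); (60, 1); (60, 7); (70, 1); (70, 1); (90, 1); (90, 1); (90, 7); (90, 8)

INNER JOIN keeps only pairs where the ON condition holds.
Matching on a.dept_id <= b.dept_id. A NULL in a compared column never satisfies the condition.
- a (dept_id=NULL) has no partner → excluded.
- a (dept_id=1) pairs with 4 row(s) of b.
- a (dept_id=7) pairs with 2 row(s) of b.
- a (dept_id=8) pairs with 1 row(s) of b.
- a (dept_id=1) pairs with 4 row(s) of b.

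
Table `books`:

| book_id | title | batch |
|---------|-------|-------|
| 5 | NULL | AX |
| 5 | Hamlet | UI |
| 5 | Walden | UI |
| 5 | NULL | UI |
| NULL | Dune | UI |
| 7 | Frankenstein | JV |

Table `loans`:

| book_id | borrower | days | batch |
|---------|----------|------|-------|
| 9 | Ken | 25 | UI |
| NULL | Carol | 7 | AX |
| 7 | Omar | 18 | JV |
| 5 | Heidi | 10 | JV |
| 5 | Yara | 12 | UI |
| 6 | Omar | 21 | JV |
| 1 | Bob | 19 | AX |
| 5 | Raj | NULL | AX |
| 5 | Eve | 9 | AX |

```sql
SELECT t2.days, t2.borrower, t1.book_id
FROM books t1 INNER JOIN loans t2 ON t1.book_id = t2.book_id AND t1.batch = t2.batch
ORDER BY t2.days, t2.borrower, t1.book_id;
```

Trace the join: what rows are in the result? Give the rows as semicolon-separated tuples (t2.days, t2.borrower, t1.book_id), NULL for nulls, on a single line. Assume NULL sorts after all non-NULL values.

(9, Eve, 5); (12, Yara, 5); (12, Yara, 5); (12, Yara, 5); (18, Omar, 7); (NULL, Raj, 5)

INNER JOIN keeps only pairs where the ON condition holds.
Matching on t1.book_id = t2.book_id AND t1.batch = t2.batch. A NULL in a compared column never satisfies the condition.
- t1 row (book_id=5, batch=AX): matches 2 t2 row(s) → 2 output row(s).
- t1 row (book_id=5, batch=UI): matches 1 t2 row(s) → 1 output row(s).
- t1 row (book_id=5, batch=UI): matches 1 t2 row(s) → 1 output row(s).
- t1 row (book_id=5, batch=UI): matches 1 t2 row(s) → 1 output row(s).
- t1 row (book_id=NULL, batch=UI): no match → dropped.
- t1 row (book_id=7, batch=JV): matches 1 t2 row(s) → 1 output row(s).
After projecting and ordering:
t2.days | t2.borrower | t1.book_id
9 | Eve | 5
12 | Yara | 5
12 | Yara | 5
12 | Yara | 5
18 | Omar | 7
NULL | Raj | 5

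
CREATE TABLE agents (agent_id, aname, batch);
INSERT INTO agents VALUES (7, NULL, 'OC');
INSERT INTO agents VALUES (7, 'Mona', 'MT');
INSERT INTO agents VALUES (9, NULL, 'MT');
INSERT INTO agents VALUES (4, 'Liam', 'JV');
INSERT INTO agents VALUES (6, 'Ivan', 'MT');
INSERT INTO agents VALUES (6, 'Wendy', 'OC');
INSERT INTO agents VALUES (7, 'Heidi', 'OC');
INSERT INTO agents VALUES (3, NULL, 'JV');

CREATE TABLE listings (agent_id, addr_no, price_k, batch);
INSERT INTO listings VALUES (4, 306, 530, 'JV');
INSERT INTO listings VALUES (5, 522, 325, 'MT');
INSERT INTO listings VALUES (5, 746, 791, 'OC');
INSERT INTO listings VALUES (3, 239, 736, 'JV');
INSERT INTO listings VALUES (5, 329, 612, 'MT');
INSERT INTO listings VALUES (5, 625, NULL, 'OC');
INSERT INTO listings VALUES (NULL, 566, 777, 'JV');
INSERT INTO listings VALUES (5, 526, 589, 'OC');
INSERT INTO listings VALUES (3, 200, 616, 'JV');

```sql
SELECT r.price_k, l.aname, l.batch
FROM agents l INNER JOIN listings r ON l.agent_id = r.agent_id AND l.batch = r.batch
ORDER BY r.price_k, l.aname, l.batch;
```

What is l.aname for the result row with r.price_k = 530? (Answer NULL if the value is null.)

Liam

INNER JOIN keeps only pairs where the ON condition holds.
Matching on l.agent_id = r.agent_id AND l.batch = r.batch. A NULL in a compared column never satisfies the condition.
Matched pairs: 3.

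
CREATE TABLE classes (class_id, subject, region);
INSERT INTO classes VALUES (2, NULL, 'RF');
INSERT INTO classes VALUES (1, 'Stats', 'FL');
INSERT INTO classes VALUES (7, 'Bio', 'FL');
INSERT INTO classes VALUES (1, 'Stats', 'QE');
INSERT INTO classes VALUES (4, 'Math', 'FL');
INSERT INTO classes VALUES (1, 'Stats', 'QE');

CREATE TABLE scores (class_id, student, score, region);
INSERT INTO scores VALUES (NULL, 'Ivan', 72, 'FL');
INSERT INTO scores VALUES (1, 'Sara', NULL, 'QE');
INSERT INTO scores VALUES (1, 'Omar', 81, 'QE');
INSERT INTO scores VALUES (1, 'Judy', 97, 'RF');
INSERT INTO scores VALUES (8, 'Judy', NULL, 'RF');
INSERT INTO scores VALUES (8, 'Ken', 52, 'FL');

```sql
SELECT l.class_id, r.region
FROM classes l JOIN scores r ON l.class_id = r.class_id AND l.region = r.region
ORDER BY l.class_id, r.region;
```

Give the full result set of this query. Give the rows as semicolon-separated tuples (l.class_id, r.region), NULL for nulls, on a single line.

(1, QE); (1, QE); (1, QE); (1, QE)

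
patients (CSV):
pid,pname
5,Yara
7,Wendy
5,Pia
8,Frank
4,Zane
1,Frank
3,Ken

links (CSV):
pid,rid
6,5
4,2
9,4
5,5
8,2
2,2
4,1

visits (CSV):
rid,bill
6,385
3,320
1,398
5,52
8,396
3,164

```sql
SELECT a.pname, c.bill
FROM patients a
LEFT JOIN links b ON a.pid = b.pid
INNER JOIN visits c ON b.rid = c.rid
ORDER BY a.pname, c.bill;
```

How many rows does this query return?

Evaluate left to right. First `patients a LEFT JOIN links b` on pid: 8 row(s).
Then INNER JOIN `visits c` on rid: keep only rows whose b.rid appears in c.
Result: 3 row(s).

3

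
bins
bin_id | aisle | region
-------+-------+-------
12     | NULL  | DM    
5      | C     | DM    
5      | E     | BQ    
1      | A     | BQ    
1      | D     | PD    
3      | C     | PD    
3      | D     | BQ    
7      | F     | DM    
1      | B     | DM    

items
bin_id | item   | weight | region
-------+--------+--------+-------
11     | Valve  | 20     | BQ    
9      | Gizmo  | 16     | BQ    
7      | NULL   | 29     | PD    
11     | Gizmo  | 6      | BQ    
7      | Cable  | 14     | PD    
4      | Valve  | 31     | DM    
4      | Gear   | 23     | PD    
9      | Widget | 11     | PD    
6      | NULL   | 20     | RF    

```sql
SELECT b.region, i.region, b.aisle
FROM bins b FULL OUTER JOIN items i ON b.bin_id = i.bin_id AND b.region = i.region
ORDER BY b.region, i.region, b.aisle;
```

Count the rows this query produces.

FULL OUTER JOIN keeps every row from both sides; unmatched rows get NULL for the other side's columns.
Matching on b.bin_id = i.bin_id AND b.region = i.region.
Matched pairs: 0; unmatched b rows kept: 9; unmatched i rows kept: 9.
Total: 0 matched + 18 padded = 18 rows.

18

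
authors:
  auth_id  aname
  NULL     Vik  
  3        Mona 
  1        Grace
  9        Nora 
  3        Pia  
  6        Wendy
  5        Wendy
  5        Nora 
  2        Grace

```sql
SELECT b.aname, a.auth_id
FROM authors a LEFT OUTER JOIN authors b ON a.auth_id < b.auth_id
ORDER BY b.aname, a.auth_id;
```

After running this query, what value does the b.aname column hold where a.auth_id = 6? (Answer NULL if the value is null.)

Nora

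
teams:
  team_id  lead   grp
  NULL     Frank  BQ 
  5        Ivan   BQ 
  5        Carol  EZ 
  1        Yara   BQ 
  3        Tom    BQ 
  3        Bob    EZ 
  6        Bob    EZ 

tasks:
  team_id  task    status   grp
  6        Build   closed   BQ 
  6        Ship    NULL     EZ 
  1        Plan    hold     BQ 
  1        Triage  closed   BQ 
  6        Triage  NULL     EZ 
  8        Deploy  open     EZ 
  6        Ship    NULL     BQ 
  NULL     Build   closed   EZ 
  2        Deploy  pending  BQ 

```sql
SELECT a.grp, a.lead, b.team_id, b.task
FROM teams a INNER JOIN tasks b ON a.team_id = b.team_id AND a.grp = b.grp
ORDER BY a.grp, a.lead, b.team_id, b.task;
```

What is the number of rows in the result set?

INNER JOIN keeps only pairs where the ON condition holds.
Matching on a.team_id = b.team_id AND a.grp = b.grp. A NULL in a compared column never satisfies the condition.
- team_id=NULL, grp=BQ: no matching b row, dropped.
- team_id=5, grp=BQ: no matching b row, dropped.
- team_id=5, grp=EZ: no matching b row, dropped.
- team_id=1, grp=BQ: 2 matching b row(s), so 2 row(s) emitted.
- team_id=3, grp=BQ: no matching b row, dropped.
- team_id=3, grp=EZ: no matching b row, dropped.
- team_id=6, grp=EZ: 2 matching b row(s), so 2 row(s) emitted.
Total: 4 rows.

4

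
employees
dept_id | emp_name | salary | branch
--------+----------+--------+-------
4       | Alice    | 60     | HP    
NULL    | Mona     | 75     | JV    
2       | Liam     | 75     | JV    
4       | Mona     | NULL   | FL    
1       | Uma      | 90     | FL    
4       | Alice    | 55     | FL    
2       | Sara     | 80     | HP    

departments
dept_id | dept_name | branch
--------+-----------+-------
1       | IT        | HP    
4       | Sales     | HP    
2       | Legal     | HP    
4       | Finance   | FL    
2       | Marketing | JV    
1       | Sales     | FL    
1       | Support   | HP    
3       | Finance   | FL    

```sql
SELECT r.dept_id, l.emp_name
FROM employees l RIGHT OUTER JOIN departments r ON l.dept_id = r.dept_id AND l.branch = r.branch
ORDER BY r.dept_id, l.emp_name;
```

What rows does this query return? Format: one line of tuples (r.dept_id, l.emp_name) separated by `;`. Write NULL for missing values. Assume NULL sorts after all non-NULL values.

RIGHT JOIN keeps every row from `departments`; unmatched rows get NULL for `employees`'s columns.
Matching on l.dept_id = r.dept_id AND l.branch = r.branch. A NULL in a compared column never satisfies the condition.
- l (dept_id=4, branch=HP) pairs with 1 row(s) of r.
- l (dept_id=NULL, branch=JV) has no partner in r.
- l (dept_id=2, branch=JV) pairs with 1 row(s) of r.
- l (dept_id=4, branch=FL) pairs with 1 row(s) of r.
- l (dept_id=1, branch=FL) pairs with 1 row(s) of r.
- l (dept_id=4, branch=FL) pairs with 1 row(s) of r.
- l (dept_id=2, branch=HP) pairs with 1 row(s) of r.
- plus 3 unmatched r row(s), each kept with NULL l columns.
After projecting and ordering:
r.dept_id | l.emp_name
1 | Uma
1 | NULL
1 | NULL
2 | Liam
2 | Sara
3 | NULL
4 | Alice
4 | Alice
4 | Mona

(1, Uma); (1, NULL); (1, NULL); (2, Liam); (2, Sara); (3, NULL); (4, Alice); (4, Alice); (4, Mona)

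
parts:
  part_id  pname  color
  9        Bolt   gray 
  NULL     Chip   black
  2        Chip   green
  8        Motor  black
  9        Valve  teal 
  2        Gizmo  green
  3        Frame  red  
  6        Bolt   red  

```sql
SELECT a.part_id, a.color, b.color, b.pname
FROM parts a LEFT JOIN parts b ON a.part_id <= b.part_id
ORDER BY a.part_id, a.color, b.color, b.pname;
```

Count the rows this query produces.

31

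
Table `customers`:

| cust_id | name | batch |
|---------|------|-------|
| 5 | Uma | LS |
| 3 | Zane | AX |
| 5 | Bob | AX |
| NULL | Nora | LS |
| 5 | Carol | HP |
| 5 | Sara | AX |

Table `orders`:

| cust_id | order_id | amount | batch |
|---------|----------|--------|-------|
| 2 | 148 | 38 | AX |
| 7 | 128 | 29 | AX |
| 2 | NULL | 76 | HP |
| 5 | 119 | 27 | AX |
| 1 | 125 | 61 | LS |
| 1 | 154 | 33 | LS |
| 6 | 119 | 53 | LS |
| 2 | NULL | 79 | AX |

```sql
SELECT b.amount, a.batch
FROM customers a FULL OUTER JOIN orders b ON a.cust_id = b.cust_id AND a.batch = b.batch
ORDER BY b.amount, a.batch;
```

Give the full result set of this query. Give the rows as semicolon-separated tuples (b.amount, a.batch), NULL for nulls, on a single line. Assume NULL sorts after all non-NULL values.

(27, AX); (27, AX); (29, NULL); (33, NULL); (38, NULL); (53, NULL); (61, NULL); (76, NULL); (79, NULL); (NULL, AX); (NULL, HP); (NULL, LS); (NULL, LS)

FULL OUTER JOIN keeps every row from both sides; unmatched rows get NULL for the other side's columns.
Matching on a.cust_id = b.cust_id AND a.batch = b.batch. A NULL in a compared column never satisfies the condition.
- a row (cust_id=5, batch=LS): no match → kept, b columns NULL.
- a row (cust_id=3, batch=AX): no match → kept, b columns NULL.
- a row (cust_id=5, batch=AX): matches 1 b row(s) → 1 output row(s).
- a row (cust_id=NULL, batch=LS): no match → kept, b columns NULL.
- a row (cust_id=5, batch=HP): no match → kept, b columns NULL.
- a row (cust_id=5, batch=AX): matches 1 b row(s) → 1 output row(s).
- 7 b row(s) had no a match → kept, a columns NULL.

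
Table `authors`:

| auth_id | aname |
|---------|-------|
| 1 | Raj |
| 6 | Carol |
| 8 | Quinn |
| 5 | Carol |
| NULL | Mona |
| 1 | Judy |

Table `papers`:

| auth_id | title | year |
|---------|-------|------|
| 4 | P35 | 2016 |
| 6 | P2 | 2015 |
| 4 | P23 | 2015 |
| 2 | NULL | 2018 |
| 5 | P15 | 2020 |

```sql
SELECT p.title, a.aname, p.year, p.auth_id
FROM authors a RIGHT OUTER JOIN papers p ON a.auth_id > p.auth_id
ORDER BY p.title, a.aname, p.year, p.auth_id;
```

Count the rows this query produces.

RIGHT JOIN keeps every row from `papers`; unmatched rows get NULL for `authors`'s columns.
Matching on a.auth_id > p.auth_id. A NULL in a compared column never satisfies the condition.
- auth_id=1: no matching p row.
- auth_id=6: 4 matching p row(s), so 4 row(s) emitted.
- auth_id=8: 5 matching p row(s), so 5 row(s) emitted.
- auth_id=5: 3 matching p row(s), so 3 row(s) emitted.
- auth_id=NULL: no matching p row.
- auth_id=1: no matching p row.
- every p row matched at least one a row.
Total: 12 rows.

12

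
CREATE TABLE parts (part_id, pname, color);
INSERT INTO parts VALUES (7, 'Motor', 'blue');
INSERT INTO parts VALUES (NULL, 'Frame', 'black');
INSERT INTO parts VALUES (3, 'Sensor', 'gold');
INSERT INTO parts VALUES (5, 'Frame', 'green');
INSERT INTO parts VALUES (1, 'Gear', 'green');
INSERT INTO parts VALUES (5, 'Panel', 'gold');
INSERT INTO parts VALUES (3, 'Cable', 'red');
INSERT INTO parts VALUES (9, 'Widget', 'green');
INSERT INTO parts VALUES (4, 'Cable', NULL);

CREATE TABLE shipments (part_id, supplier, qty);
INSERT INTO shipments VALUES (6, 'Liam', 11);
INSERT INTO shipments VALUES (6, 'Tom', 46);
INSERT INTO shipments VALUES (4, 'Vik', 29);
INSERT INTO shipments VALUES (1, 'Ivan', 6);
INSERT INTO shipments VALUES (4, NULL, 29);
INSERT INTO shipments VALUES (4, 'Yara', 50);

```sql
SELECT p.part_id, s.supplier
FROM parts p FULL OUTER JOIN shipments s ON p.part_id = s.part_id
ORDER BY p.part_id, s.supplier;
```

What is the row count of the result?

13

FULL OUTER JOIN keeps every row from both sides; unmatched rows get NULL for the other side's columns.
Matching on p.part_id = s.part_id. A NULL in a compared column never satisfies the condition.
- p (part_id=7) has no partner → padded with NULL.
- p (part_id=NULL) has no partner → padded with NULL.
- p (part_id=3) has no partner → padded with NULL.
- p (part_id=5) has no partner → padded with NULL.
- p (part_id=1) pairs with 1 row(s) of s.
- p (part_id=5) has no partner → padded with NULL.
- p (part_id=3) has no partner → padded with NULL.
- p (part_id=9) has no partner → padded with NULL.
- p (part_id=4) pairs with 3 row(s) of s.
- 2 row(s) from s found no p partner → padded with NULL.
Total: 4 matched + 9 padded = 13 rows.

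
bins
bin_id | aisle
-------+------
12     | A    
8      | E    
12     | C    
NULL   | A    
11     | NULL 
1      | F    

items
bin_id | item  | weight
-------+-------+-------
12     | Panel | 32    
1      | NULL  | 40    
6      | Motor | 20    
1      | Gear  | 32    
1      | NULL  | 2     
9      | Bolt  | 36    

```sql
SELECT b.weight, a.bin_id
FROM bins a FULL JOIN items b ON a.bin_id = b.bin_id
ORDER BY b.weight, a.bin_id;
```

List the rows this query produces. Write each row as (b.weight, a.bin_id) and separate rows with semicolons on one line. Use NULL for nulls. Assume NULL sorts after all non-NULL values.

FULL OUTER JOIN keeps every row from both sides; unmatched rows get NULL for the other side's columns.
Matching on a.bin_id = b.bin_id. A NULL in a compared column never satisfies the condition.
Matched pairs: 5; unmatched a rows kept: 3; unmatched b rows kept: 2.

(2, 1); (20, NULL); (32, 1); (32, 12); (32, 12); (36, NULL); (40, 1); (NULL, 8); (NULL, 11); (NULL, NULL)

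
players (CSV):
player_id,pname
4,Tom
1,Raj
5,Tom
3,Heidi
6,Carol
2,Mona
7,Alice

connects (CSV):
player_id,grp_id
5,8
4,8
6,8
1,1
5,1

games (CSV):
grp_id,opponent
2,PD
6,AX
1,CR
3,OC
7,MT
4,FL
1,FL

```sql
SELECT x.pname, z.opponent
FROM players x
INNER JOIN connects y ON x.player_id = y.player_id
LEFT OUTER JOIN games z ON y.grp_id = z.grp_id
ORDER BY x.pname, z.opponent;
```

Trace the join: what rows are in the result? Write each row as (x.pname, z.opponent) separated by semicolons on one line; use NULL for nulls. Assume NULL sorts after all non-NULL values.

(Carol, NULL); (Raj, CR); (Raj, FL); (Tom, CR); (Tom, FL); (Tom, NULL); (Tom, NULL)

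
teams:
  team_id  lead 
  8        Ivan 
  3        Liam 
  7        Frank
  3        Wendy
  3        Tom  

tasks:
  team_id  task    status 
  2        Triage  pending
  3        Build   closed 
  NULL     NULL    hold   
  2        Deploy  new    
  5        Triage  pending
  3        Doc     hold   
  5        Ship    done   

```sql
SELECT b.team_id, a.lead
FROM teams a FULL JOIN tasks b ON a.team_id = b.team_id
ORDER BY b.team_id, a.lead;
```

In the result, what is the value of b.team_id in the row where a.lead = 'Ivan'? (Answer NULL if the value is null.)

FULL OUTER JOIN keeps every row from both sides; unmatched rows get NULL for the other side's columns.
Matching on a.team_id = b.team_id. A NULL in a compared column never satisfies the condition.
- a (team_id=8) has no partner → padded with NULL.
- a (team_id=3) pairs with 2 row(s) of b.
- a (team_id=7) has no partner → padded with NULL.
- a (team_id=3) pairs with 2 row(s) of b.
- a (team_id=3) pairs with 2 row(s) of b.
- 5 row(s) from b found no a partner → padded with NULL.

NULL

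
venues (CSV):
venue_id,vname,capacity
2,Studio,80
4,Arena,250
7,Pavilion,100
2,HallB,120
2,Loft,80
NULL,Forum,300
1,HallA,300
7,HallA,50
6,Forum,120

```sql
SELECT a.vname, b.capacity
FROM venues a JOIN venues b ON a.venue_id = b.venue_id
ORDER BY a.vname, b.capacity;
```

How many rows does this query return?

16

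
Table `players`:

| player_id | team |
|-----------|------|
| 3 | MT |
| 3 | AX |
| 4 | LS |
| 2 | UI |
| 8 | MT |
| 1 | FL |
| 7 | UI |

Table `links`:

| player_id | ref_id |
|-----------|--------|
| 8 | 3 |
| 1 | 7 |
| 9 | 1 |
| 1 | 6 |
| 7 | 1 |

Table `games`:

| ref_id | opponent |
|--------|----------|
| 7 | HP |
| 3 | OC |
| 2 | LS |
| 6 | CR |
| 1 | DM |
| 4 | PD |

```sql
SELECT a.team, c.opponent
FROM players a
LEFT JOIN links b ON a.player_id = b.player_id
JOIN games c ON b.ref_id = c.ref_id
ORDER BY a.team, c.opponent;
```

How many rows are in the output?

4

Step 1 — a LEFT JOIN b on player_id → 8 row(s).
Then INNER JOIN `games c` on ref_id: keep only rows whose b.ref_id appears in c.
Result: 4 row(s).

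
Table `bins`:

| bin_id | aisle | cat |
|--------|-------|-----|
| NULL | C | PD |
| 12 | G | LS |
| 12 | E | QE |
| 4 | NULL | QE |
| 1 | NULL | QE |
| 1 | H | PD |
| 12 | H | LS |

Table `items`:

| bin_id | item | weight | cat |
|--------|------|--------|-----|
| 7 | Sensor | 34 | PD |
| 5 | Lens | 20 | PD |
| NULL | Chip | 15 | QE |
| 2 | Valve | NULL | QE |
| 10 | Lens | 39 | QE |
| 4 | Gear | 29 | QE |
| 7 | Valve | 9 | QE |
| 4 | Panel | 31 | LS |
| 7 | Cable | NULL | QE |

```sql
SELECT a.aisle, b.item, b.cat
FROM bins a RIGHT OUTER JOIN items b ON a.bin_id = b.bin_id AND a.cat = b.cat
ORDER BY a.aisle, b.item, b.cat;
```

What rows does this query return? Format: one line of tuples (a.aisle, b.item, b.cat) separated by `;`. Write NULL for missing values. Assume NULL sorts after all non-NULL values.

(NULL, Cable, QE); (NULL, Chip, QE); (NULL, Gear, QE); (NULL, Lens, PD); (NULL, Lens, QE); (NULL, Panel, LS); (NULL, Sensor, PD); (NULL, Valve, QE); (NULL, Valve, QE)

RIGHT JOIN keeps every row from `items`; unmatched rows get NULL for `bins`'s columns.
Matching on a.bin_id = b.bin_id AND a.cat = b.cat. A NULL in a compared column never satisfies the condition.
Matched pairs: 1; unmatched b rows kept: 8.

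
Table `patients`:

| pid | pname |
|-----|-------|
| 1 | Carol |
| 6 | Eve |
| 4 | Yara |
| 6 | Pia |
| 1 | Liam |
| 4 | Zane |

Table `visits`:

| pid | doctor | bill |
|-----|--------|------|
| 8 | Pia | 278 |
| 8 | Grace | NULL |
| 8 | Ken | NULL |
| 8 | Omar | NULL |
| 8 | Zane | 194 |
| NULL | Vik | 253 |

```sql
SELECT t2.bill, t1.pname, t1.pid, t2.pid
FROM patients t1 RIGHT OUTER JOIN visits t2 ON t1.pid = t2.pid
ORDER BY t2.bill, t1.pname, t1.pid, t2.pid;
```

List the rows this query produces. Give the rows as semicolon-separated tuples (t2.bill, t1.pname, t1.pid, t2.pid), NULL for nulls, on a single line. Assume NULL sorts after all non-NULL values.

(194, NULL, NULL, 8); (253, NULL, NULL, NULL); (278, NULL, NULL, 8); (NULL, NULL, NULL, 8); (NULL, NULL, NULL, 8); (NULL, NULL, NULL, 8)

RIGHT JOIN keeps every row from `visits`; unmatched rows get NULL for `patients`'s columns.
Matching on t1.pid = t2.pid. A NULL in a compared column never satisfies the condition.
Matched pairs: 0; unmatched t2 rows kept: 6.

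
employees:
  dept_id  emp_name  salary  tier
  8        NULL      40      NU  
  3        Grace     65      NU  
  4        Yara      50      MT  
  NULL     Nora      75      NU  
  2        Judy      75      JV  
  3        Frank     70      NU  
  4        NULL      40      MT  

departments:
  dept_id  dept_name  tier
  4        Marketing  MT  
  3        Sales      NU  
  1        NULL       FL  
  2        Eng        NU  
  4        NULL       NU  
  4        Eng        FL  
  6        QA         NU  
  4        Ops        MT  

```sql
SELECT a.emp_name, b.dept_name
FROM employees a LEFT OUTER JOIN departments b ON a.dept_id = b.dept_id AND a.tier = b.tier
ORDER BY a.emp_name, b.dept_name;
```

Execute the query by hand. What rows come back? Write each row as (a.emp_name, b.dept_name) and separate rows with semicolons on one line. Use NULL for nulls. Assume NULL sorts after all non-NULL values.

LEFT JOIN keeps every row from `employees`; unmatched rows get NULL for `departments`'s columns.
Matching on a.dept_id = b.dept_id AND a.tier = b.tier. A NULL in a compared column never satisfies the condition.
- dept_id=8, tier=NU: no b row matches, row kept with b columns NULL.
- dept_id=3, tier=NU: 1 matching b row(s), so 1 row(s) emitted.
- dept_id=4, tier=MT: 2 matching b row(s), so 2 row(s) emitted.
- dept_id=NULL, tier=NU: no b row matches, row kept with b columns NULL.
- dept_id=2, tier=JV: no b row matches, row kept with b columns NULL.
- dept_id=3, tier=NU: 1 matching b row(s), so 1 row(s) emitted.
- dept_id=4, tier=MT: 2 matching b row(s), so 2 row(s) emitted.
After projecting and ordering:
a.emp_name | b.dept_name
Frank | Sales
Grace | Sales
Judy | NULL
Nora | NULL
Yara | Marketing
Yara | Ops
NULL | Marketing
NULL | Ops
NULL | NULL

(Frank, Sales); (Grace, Sales); (Judy, NULL); (Nora, NULL); (Yara, Marketing); (Yara, Ops); (NULL, Marketing); (NULL, Ops); (NULL, NULL)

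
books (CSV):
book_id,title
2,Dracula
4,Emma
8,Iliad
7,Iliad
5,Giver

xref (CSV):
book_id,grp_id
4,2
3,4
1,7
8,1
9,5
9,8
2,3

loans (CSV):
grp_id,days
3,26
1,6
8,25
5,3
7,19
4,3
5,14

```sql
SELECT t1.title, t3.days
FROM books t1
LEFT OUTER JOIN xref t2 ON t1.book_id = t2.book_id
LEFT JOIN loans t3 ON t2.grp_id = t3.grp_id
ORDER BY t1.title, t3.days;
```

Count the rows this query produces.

Step 1 — t1 LEFT JOIN t2 on book_id → 5 row(s).
Then LEFT JOIN `loans t3` on grp_id: each of those 5 rows is kept; rows whose t2.grp_id has no match in t3 get NULL for t3's columns.
Result: 5 row(s).

5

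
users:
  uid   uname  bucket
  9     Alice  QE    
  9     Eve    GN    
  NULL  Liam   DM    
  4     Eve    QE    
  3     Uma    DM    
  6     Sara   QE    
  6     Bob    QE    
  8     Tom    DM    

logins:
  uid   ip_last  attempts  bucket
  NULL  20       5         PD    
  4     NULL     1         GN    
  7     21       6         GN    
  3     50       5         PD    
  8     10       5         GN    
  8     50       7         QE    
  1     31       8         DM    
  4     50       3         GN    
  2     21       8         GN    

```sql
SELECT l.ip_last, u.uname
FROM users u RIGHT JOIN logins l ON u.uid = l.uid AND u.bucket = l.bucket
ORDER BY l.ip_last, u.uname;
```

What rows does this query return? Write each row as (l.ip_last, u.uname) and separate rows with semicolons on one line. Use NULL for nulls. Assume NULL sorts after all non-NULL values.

RIGHT JOIN keeps every row from `logins`; unmatched rows get NULL for `users`'s columns.
Matching on u.uid = l.uid AND u.bucket = l.bucket. A NULL in a compared column never satisfies the condition.
- u (uid=9, bucket=QE) has no partner in l.
- u (uid=9, bucket=GN) has no partner in l.
- u (uid=NULL, bucket=DM) has no partner in l.
- u (uid=4, bucket=QE) has no partner in l.
- u (uid=3, bucket=DM) has no partner in l.
- u (uid=6, bucket=QE) has no partner in l.
- u (uid=6, bucket=QE) has no partner in l.
- u (uid=8, bucket=DM) has no partner in l.
- plus 9 unmatched l row(s), each kept with NULL u columns.
After projecting and ordering:
l.ip_last | u.uname
10 | NULL
20 | NULL
21 | NULL
21 | NULL
31 | NULL
50 | NULL
50 | NULL
50 | NULL
NULL | NULL

(10, NULL); (20, NULL); (21, NULL); (21, NULL); (31, NULL); (50, NULL); (50, NULL); (50, NULL); (NULL, NULL)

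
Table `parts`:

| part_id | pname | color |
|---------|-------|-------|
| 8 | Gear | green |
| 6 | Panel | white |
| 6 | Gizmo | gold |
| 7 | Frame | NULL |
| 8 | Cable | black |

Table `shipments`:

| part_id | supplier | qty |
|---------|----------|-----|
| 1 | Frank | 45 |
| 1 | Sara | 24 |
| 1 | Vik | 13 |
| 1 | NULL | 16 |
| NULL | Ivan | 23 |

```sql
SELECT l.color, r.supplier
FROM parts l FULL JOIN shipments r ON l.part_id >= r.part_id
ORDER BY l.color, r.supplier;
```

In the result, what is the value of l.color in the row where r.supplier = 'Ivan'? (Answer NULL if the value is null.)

NULL

FULL OUTER JOIN keeps every row from both sides; unmatched rows get NULL for the other side's columns.
Matching on l.part_id >= r.part_id. A NULL in a compared column never satisfies the condition.
- l[0] part_id=8 → 4 match(es) in r → 4 row(s).
- l[1] part_id=6 → 4 match(es) in r → 4 row(s).
- l[2] part_id=6 → 4 match(es) in r → 4 row(s).
- l[3] part_id=7 → 4 match(es) in r → 4 row(s).
- l[4] part_id=8 → 4 match(es) in r → 4 row(s).
- 1 r row(s) had no l match → kept, l columns NULL.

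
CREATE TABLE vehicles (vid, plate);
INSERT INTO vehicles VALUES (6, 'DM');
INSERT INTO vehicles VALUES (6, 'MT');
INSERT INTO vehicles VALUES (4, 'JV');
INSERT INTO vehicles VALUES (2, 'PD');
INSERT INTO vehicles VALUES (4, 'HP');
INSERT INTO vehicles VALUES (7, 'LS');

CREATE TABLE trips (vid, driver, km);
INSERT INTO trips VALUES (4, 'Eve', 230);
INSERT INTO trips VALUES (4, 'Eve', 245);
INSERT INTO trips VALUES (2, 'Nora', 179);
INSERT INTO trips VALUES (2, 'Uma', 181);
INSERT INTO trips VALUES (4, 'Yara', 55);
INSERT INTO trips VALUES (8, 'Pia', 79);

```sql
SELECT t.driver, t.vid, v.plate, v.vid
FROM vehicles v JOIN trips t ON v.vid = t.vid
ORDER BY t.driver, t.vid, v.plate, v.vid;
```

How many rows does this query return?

8

INNER JOIN keeps only pairs where the ON condition holds.
Matching on v.vid = t.vid.
- v row (vid=6): no match → dropped.
- v row (vid=6): no match → dropped.
- v row (vid=4): matches 3 t row(s) → 3 output row(s).
- v row (vid=2): matches 2 t row(s) → 2 output row(s).
- v row (vid=4): matches 3 t row(s) → 3 output row(s).
- v row (vid=7): no match → dropped.
Total: 8 rows.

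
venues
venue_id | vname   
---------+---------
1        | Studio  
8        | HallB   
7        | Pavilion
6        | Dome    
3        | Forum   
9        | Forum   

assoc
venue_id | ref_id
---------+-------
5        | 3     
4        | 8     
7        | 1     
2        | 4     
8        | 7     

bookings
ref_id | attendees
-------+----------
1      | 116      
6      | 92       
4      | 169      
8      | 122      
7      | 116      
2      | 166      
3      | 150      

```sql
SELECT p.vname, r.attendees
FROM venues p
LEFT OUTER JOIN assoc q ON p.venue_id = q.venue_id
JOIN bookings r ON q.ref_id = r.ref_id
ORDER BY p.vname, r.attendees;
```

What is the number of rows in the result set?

2

Evaluate left to right. First `venues p LEFT JOIN assoc q` on venue_id: 6 row(s).
Then INNER JOIN `bookings r` on ref_id: keep only rows whose q.ref_id appears in r.
Result: 2 row(s).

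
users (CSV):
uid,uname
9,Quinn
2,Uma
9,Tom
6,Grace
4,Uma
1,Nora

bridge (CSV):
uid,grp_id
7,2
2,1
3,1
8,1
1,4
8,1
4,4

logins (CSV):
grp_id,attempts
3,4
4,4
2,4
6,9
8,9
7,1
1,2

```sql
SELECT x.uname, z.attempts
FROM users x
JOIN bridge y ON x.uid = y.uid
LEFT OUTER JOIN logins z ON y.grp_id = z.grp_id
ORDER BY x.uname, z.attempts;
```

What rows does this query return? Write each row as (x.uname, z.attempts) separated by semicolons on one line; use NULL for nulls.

(Nora, 4); (Uma, 2); (Uma, 4)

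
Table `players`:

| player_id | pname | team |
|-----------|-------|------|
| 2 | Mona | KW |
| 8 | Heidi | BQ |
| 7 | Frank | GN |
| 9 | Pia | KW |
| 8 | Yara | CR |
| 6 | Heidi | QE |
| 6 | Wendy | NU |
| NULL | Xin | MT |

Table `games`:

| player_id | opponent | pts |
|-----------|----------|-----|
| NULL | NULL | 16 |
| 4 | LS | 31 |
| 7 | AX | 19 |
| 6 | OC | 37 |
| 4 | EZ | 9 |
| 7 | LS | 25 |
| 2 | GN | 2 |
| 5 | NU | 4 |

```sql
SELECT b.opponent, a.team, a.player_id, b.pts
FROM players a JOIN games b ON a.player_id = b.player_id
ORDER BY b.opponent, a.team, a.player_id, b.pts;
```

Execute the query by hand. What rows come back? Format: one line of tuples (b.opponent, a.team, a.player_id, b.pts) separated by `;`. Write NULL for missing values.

(AX, GN, 7, 19); (GN, KW, 2, 2); (LS, GN, 7, 25); (OC, NU, 6, 37); (OC, QE, 6, 37)

INNER JOIN keeps only pairs where the ON condition holds.
Matching on a.player_id = b.player_id. A NULL in a compared column never satisfies the condition.
Matched pairs: 5.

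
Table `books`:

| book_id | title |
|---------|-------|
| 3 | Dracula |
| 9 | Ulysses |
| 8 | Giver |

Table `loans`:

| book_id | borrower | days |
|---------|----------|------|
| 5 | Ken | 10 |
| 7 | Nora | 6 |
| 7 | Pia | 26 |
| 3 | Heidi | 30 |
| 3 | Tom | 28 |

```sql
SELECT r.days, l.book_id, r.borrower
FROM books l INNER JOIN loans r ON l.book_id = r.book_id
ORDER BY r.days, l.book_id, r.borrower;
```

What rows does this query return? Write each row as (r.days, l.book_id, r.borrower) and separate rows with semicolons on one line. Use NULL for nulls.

(28, 3, Tom); (30, 3, Heidi)

INNER JOIN keeps only pairs where the ON condition holds.
Matching on l.book_id = r.book_id.
Matched pairs: 2.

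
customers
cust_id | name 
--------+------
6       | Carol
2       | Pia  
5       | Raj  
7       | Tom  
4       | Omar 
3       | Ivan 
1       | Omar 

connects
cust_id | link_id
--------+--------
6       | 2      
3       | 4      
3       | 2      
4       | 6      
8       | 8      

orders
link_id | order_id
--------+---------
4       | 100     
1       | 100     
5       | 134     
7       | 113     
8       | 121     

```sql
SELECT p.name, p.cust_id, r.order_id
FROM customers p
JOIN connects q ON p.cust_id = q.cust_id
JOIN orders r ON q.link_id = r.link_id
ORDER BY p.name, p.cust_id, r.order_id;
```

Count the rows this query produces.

Joins associate left-to-right: customers INNER JOIN connects on cust_id gives 4 intermediate row(s).
Then INNER JOIN `orders r` on link_id: keep only rows whose q.link_id appears in r.
Result: 1 row(s).

1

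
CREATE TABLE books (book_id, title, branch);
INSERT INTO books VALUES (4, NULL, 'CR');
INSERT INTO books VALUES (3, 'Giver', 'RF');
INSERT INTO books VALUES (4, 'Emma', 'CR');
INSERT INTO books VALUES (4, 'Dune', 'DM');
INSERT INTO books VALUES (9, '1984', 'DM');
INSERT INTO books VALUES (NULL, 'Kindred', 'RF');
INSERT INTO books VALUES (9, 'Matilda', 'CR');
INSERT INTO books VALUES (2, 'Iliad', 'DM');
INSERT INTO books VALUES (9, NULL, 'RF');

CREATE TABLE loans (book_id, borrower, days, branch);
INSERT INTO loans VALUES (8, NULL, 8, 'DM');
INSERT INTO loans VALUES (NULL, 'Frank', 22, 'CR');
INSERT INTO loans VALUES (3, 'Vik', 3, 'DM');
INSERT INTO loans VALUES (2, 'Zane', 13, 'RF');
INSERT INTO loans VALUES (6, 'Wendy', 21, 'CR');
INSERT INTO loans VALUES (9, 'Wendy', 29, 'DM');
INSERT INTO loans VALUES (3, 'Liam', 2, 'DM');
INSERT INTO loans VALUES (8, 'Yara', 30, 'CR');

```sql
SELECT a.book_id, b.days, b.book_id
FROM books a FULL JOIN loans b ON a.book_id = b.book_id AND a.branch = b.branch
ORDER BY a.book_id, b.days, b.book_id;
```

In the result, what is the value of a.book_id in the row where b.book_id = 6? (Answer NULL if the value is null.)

NULL

FULL OUTER JOIN keeps every row from both sides; unmatched rows get NULL for the other side's columns.
Matching on a.book_id = b.book_id AND a.branch = b.branch. A NULL in a compared column never satisfies the condition.
- a row (book_id=4, branch=CR): no match → kept, b columns NULL.
- a row (book_id=3, branch=RF): no match → kept, b columns NULL.
- a row (book_id=4, branch=CR): no match → kept, b columns NULL.
- a row (book_id=4, branch=DM): no match → kept, b columns NULL.
- a row (book_id=9, branch=DM): matches 1 b row(s) → 1 output row(s).
- a row (book_id=NULL, branch=RF): no match → kept, b columns NULL.
- a row (book_id=9, branch=CR): no match → kept, b columns NULL.
- a row (book_id=2, branch=DM): no match → kept, b columns NULL.
- a row (book_id=9, branch=RF): no match → kept, b columns NULL.
- 7 row(s) from b found no a partner → padded with NULL.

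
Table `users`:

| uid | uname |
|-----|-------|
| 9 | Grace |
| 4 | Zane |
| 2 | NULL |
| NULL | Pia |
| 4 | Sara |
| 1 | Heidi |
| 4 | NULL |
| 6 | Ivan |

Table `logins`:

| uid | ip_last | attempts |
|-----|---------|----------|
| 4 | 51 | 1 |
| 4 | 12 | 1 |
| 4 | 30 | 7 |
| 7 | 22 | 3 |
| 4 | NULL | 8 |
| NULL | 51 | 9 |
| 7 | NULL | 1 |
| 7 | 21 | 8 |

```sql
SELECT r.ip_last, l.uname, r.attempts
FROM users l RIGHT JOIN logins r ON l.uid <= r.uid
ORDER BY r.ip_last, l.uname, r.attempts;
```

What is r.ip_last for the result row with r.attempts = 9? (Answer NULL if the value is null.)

RIGHT JOIN keeps every row from `logins`; unmatched rows get NULL for `users`'s columns.
Matching on l.uid <= r.uid. A NULL in a compared column never satisfies the condition.
- uid=9: no matching r row.
- uid=4: 7 matching r row(s), so 7 row(s) emitted.
- uid=2: 7 matching r row(s), so 7 row(s) emitted.
- uid=NULL: no matching r row.
- uid=4: 7 matching r row(s), so 7 row(s) emitted.
- uid=1: 7 matching r row(s), so 7 row(s) emitted.
- uid=4: 7 matching r row(s), so 7 row(s) emitted.
- uid=6: 3 matching r row(s), so 3 row(s) emitted.
- 1 row(s) from r found no l partner → padded with NULL.

51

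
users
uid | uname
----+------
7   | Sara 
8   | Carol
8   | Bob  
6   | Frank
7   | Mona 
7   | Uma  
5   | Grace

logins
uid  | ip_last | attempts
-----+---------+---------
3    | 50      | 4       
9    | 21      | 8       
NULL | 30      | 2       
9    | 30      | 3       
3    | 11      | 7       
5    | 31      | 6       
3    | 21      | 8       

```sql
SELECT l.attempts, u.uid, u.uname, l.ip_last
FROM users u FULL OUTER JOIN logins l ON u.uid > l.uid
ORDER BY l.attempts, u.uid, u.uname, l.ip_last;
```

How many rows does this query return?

FULL OUTER JOIN keeps every row from both sides; unmatched rows get NULL for the other side's columns.
Matching on u.uid > l.uid. A NULL in a compared column never satisfies the condition.
Matched pairs: 27; unmatched u rows kept: 0; unmatched l rows kept: 3.
Total: 27 matched + 3 padded = 30 rows.

30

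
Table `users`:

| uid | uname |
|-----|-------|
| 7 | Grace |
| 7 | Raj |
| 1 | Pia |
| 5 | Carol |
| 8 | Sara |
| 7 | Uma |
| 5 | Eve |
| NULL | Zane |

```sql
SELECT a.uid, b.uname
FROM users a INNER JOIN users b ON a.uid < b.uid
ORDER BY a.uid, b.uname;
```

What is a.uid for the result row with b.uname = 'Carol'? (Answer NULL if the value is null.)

1

INNER JOIN keeps only pairs where the ON condition holds.
Matching on a.uid < b.uid. A NULL in a compared column never satisfies the condition.
- a row (uid=7): matches 1 b row(s) → 1 output row(s).
- a row (uid=7): matches 1 b row(s) → 1 output row(s).
- a row (uid=1): matches 6 b row(s) → 6 output row(s).
- a row (uid=5): matches 4 b row(s) → 4 output row(s).
- a row (uid=8): no match → dropped.
- a row (uid=7): matches 1 b row(s) → 1 output row(s).
- a row (uid=5): matches 4 b row(s) → 4 output row(s).
- a row (uid=NULL): no match → dropped.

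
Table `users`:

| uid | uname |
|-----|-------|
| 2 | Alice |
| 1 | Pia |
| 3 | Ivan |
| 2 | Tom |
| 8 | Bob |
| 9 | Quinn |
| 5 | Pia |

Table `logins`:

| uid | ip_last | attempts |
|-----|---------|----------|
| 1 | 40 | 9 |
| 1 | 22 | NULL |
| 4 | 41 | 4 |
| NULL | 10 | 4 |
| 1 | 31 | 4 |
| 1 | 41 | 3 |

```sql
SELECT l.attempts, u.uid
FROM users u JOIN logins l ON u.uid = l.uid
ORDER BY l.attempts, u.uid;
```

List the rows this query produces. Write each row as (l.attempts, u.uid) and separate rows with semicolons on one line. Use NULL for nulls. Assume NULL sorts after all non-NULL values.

(3, 1); (4, 1); (9, 1); (NULL, 1)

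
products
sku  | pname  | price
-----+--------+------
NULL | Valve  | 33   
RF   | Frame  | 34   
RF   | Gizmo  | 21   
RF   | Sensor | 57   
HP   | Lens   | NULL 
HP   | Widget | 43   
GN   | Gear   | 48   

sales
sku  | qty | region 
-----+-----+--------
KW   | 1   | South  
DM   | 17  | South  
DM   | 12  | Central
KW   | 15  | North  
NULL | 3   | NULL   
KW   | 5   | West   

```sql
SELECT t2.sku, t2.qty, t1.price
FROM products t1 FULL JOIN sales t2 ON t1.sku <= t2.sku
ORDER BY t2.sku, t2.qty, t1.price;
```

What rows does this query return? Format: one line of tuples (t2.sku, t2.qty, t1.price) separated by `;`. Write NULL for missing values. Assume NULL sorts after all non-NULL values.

FULL OUTER JOIN keeps every row from both sides; unmatched rows get NULL for the other side's columns.
Matching on t1.sku <= t2.sku. A NULL in a compared column never satisfies the condition.
Matched pairs: 9; unmatched t1 rows kept: 4; unmatched t2 rows kept: 3.

(DM, 12, NULL); (DM, 17, NULL); (KW, 1, 43); (KW, 1, 48); (KW, 1, NULL); (KW, 5, 43); (KW, 5, 48); (KW, 5, NULL); (KW, 15, 43); (KW, 15, 48); (KW, 15, NULL); (NULL, 3, NULL); (NULL, NULL, 21); (NULL, NULL, 33); (NULL, NULL, 34); (NULL, NULL, 57)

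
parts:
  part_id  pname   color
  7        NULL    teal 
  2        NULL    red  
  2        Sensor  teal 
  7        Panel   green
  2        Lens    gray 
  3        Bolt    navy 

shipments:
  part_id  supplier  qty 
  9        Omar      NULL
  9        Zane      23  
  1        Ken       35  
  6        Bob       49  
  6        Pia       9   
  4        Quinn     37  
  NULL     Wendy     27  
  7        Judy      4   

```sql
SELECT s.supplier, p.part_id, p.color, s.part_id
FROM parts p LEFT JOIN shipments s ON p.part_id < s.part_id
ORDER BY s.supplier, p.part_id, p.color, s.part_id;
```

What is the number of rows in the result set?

28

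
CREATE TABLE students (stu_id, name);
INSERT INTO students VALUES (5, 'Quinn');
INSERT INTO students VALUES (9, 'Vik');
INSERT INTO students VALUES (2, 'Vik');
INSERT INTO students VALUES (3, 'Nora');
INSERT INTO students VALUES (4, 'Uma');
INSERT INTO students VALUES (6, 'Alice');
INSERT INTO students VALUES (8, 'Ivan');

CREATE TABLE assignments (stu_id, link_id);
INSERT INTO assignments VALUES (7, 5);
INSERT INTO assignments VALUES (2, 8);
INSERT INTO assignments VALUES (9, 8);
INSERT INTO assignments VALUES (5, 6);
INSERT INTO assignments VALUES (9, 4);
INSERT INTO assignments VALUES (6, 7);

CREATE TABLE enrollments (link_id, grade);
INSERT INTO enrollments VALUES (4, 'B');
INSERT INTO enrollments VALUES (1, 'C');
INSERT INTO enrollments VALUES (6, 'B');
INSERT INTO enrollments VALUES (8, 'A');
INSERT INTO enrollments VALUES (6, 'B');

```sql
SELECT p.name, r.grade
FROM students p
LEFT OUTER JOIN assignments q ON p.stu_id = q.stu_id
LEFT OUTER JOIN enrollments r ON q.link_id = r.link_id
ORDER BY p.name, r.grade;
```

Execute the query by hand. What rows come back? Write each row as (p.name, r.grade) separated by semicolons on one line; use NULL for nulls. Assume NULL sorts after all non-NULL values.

(Alice, NULL); (Ivan, NULL); (Nora, NULL); (Quinn, B); (Quinn, B); (Uma, NULL); (Vik, A); (Vik, A); (Vik, B)

Step 1 — p LEFT JOIN q on stu_id → 8 row(s).
Then LEFT JOIN `enrollments r` on link_id: each of those 8 rows is kept; rows whose q.link_id has no match in r get NULL for r's columns.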